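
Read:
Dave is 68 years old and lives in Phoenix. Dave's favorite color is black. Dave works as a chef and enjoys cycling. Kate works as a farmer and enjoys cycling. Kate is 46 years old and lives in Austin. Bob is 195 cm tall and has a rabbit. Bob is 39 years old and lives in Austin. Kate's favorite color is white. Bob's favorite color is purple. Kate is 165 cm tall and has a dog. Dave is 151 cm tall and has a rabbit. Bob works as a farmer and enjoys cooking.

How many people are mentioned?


People: Bob, Dave, Kate. Count = 3

3


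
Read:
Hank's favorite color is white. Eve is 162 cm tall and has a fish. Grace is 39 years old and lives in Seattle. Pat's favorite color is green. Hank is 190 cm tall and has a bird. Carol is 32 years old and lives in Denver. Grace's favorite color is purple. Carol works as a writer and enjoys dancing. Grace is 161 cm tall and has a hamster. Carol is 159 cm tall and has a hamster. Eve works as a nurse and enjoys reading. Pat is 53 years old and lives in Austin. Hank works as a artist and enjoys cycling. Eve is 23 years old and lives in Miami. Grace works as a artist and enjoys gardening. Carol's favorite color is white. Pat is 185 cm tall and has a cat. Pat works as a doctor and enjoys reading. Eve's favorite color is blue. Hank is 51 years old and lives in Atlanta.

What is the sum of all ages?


32+53+23+51+39 = 198

198


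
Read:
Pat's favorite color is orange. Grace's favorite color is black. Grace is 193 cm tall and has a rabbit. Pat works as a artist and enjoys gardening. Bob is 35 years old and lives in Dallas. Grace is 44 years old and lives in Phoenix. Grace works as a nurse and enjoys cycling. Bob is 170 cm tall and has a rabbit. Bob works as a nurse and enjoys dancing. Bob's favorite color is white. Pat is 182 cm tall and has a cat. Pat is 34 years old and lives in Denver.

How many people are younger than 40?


Filter: 2

2


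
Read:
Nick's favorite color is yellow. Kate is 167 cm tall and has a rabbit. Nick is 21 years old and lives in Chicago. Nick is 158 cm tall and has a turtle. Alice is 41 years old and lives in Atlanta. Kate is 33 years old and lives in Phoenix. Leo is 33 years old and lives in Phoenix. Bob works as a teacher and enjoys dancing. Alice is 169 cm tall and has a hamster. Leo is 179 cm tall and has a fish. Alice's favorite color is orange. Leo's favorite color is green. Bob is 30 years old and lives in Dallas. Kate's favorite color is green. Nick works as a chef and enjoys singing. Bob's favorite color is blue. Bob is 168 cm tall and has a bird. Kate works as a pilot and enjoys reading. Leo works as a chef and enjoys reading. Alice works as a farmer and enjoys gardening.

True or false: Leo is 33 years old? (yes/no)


Leo is actually 33. yes

yes


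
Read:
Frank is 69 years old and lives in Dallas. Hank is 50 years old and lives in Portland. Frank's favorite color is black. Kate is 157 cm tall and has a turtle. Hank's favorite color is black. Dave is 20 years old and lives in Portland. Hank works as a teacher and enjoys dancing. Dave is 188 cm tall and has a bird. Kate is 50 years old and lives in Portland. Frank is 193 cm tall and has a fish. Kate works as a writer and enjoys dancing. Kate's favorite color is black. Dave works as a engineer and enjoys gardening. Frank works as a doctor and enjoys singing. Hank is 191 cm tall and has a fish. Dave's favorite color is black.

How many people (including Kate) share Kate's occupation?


Kate is a writer. Count = 1

1


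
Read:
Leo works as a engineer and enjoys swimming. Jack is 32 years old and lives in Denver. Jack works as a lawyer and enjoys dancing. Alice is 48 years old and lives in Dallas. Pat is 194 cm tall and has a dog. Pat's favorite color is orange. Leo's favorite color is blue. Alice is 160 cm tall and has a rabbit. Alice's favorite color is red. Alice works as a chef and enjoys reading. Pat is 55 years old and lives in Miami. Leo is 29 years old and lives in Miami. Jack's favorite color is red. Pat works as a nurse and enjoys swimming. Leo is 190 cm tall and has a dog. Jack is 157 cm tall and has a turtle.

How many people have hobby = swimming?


Count: 2

2


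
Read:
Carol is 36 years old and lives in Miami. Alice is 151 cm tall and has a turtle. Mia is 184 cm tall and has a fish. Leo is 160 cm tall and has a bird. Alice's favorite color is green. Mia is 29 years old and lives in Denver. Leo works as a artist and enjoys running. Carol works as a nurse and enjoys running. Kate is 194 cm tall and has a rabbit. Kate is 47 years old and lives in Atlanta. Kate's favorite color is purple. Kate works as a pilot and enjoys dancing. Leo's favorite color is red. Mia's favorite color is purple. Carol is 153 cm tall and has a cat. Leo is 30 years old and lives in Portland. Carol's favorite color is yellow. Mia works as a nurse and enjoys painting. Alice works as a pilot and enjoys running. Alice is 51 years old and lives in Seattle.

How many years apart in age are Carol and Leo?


36 vs 30, diff = 6

6


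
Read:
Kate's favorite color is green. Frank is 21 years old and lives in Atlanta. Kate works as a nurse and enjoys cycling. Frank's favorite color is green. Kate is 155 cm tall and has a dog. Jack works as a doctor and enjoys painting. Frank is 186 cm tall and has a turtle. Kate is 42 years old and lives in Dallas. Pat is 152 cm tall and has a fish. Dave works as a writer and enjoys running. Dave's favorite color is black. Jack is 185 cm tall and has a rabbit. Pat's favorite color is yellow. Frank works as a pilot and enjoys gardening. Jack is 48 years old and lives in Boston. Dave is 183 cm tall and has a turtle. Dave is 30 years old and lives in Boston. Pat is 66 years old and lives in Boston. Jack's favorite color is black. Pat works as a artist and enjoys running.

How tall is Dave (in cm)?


Dave is 183 cm tall

183


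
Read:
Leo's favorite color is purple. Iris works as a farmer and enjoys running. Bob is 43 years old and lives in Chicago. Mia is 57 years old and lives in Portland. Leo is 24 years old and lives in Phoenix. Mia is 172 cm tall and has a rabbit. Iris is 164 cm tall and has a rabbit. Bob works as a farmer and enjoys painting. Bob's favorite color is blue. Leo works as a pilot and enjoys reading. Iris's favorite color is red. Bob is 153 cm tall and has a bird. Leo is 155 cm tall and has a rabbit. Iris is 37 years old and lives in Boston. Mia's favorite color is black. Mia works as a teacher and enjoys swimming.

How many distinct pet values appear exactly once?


Unique pet values: 1

1


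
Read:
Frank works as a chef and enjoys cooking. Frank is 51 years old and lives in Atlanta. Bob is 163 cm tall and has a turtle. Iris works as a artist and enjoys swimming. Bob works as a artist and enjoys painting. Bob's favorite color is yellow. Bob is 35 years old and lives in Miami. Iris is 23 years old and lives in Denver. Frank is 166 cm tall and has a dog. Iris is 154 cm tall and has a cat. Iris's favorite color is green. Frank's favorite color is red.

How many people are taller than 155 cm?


Taller than 155: 2

2


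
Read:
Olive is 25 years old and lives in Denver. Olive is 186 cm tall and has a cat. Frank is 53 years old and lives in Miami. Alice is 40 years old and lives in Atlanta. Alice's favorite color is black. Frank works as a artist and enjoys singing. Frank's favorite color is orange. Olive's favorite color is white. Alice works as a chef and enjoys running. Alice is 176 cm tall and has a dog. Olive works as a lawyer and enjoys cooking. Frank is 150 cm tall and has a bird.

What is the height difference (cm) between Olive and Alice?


|186 - 176| = 10

10


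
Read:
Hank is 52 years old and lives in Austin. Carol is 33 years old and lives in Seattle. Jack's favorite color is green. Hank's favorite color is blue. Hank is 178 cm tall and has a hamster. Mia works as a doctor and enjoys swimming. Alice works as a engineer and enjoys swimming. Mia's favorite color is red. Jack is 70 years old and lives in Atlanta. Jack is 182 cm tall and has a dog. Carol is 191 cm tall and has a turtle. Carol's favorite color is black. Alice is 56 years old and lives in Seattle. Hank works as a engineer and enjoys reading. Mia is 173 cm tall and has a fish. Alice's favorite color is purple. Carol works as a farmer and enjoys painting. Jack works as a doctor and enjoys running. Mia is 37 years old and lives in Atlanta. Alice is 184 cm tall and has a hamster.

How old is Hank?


Hank is 52 years old

52


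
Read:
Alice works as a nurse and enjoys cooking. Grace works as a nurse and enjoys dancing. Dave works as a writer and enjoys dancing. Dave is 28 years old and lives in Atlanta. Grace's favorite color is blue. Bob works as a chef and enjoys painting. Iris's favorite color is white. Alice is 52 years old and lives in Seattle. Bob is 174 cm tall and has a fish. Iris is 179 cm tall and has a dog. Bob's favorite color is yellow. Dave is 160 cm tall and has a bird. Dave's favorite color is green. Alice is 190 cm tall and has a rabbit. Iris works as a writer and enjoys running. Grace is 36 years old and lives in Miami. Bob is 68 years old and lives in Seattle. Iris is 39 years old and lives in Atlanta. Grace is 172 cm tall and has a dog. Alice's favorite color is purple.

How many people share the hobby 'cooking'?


Count: 1

1


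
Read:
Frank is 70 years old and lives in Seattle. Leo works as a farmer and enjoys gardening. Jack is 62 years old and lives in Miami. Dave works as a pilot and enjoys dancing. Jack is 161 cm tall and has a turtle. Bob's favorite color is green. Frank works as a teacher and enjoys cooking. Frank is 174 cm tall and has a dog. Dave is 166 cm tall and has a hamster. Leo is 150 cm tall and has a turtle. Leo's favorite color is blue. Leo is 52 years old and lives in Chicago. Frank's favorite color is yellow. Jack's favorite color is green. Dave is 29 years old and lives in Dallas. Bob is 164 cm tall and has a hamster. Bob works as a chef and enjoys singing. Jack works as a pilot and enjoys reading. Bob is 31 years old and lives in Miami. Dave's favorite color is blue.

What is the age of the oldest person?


Oldest: Frank at 70

70


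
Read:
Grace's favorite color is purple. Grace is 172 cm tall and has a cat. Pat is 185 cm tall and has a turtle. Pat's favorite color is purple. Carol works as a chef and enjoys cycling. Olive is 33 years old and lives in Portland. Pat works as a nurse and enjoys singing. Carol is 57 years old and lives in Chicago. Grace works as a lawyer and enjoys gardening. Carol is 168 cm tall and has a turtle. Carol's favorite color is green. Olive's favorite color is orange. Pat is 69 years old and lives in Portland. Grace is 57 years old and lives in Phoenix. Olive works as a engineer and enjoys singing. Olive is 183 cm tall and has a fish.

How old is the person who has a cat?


Person with cat is Grace, age 57

57


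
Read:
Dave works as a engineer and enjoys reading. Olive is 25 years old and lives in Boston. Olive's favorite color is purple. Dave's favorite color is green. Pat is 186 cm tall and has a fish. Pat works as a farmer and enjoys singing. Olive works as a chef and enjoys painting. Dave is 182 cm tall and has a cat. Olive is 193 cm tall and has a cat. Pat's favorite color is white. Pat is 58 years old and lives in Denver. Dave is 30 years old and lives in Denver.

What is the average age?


Sum=113, n=3, avg=37.67

37.67


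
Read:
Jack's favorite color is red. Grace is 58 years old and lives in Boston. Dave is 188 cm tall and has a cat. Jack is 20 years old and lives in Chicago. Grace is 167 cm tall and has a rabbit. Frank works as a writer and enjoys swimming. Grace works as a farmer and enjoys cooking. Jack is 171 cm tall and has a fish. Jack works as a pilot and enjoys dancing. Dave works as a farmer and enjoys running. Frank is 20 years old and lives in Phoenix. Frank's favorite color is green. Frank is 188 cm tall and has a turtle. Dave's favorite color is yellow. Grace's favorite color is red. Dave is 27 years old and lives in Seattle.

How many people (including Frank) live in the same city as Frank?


Frank lives in Phoenix. Count = 1

1


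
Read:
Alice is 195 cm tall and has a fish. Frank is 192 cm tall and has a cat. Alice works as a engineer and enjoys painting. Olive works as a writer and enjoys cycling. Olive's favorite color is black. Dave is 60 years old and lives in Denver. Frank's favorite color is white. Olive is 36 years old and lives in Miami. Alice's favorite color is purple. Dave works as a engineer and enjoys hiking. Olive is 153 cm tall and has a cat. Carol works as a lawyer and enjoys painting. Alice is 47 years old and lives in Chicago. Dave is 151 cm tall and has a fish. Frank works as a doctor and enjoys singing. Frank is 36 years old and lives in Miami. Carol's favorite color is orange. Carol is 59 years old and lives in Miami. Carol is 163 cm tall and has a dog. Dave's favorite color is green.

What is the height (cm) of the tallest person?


Tallest: Alice at 195 cm

195


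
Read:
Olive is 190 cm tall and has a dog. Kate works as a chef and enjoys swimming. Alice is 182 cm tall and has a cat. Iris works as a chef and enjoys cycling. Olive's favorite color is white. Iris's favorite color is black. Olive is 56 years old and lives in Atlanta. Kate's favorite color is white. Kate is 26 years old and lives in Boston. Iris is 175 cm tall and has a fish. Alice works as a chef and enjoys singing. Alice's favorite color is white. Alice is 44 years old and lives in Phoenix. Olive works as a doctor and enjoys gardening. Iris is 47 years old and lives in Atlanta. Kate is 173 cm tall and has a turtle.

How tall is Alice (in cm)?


Alice is 182 cm tall

182


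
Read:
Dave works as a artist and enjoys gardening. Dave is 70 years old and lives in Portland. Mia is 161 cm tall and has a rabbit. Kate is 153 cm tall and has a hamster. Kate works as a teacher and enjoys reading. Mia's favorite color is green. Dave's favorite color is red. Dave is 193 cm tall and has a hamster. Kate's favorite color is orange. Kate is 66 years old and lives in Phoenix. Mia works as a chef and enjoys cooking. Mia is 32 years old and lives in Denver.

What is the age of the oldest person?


Oldest: Dave at 70

70


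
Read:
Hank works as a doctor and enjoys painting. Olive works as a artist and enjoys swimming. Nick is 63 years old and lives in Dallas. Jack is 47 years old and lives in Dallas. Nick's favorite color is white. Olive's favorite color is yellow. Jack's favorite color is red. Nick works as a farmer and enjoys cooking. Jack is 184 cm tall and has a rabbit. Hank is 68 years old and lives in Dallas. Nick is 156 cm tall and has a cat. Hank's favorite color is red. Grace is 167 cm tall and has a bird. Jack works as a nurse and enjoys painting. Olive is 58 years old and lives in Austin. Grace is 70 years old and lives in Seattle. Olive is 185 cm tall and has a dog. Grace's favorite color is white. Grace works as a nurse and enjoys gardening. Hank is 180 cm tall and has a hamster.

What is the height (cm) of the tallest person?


Tallest: Olive at 185 cm

185


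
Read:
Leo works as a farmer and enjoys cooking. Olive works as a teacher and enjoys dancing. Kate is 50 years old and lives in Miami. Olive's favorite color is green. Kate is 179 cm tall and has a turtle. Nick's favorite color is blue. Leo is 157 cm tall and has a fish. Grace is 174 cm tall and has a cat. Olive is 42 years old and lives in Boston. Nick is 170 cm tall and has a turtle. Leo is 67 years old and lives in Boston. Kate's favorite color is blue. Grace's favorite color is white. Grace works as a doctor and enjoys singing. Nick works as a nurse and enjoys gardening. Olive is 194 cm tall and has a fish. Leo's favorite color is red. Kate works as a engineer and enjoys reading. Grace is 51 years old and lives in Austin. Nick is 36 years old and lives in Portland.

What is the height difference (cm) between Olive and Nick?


|194 - 170| = 24

24


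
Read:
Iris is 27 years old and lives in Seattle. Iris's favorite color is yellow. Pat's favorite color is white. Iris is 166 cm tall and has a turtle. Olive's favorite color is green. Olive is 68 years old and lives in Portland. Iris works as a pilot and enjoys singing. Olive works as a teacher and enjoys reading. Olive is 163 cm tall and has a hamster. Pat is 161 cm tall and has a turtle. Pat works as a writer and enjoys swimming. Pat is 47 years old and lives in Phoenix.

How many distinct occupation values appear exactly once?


Unique occupation values: 3

3


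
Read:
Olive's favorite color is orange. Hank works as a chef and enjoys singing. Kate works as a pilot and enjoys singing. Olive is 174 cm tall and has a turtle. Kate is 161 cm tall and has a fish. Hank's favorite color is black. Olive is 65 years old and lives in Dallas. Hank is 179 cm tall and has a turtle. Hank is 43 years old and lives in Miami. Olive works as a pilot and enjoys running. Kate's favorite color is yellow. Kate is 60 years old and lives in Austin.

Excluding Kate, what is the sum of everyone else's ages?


Sum (excluding Kate): 108

108


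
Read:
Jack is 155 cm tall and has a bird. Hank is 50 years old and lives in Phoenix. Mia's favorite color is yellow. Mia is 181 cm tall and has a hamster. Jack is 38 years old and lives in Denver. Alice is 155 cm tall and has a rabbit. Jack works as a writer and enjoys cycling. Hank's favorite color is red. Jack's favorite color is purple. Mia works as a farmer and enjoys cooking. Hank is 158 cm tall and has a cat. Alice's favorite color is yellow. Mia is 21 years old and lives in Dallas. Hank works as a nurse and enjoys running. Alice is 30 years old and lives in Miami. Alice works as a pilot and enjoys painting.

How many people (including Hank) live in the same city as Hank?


Hank lives in Phoenix. Count = 1

1


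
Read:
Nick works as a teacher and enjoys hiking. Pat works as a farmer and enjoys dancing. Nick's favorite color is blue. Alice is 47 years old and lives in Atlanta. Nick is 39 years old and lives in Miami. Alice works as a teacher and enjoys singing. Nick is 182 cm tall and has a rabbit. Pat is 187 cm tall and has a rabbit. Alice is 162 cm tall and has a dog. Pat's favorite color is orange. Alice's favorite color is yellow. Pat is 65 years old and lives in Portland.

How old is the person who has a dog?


Person with dog is Alice, age 47

47


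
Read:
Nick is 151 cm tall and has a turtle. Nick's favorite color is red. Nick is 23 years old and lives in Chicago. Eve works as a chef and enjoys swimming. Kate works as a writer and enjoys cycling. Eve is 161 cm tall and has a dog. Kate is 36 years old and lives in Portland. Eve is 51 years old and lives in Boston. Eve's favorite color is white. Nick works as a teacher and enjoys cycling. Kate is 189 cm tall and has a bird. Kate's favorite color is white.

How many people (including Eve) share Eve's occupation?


Eve is a chef. Count = 1

1


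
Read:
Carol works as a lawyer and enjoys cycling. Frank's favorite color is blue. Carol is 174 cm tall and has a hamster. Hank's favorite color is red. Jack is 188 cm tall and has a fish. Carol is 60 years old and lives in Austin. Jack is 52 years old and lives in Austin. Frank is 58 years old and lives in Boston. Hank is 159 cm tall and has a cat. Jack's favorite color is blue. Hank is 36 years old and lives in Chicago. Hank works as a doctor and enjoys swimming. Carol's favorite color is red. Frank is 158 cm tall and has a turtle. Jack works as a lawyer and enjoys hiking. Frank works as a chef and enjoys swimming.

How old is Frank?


Frank is 58 years old

58


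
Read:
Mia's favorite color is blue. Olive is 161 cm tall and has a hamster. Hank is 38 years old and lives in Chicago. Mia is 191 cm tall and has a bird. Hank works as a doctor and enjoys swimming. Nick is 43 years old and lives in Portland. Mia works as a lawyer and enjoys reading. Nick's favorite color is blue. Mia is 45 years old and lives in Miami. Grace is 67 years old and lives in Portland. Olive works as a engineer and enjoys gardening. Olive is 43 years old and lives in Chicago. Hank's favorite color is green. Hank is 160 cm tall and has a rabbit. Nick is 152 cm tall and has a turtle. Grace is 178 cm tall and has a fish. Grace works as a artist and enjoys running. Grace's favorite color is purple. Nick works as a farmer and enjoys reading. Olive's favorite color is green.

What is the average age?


Sum=236, n=5, avg=47.2

47.2


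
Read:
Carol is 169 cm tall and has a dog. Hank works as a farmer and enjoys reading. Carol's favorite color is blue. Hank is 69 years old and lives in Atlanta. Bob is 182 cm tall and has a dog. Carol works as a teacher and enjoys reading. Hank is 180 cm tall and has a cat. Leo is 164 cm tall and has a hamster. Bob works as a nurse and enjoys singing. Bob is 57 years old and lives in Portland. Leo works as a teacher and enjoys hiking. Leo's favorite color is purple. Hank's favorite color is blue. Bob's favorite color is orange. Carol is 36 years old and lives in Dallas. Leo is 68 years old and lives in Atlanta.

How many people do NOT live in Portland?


Not in Portland: 3

3


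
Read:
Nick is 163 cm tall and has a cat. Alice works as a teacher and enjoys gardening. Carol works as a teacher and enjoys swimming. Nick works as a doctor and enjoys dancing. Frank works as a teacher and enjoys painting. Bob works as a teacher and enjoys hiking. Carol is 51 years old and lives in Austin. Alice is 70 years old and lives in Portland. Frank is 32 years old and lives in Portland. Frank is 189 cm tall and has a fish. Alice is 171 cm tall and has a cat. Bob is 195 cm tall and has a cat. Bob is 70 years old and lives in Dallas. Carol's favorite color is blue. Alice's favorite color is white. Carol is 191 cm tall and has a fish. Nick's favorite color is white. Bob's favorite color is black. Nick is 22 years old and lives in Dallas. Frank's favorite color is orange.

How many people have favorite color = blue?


Count: 1

1


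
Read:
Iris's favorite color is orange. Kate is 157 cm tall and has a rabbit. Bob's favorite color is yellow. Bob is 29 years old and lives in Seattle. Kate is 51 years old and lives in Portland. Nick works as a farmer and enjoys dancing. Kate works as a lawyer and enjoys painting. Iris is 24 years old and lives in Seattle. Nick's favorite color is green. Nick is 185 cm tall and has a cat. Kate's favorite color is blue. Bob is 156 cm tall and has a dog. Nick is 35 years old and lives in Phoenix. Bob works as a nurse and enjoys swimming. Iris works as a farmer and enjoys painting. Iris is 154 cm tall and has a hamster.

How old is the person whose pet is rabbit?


Person with pet=rabbit is Kate, age 51

51


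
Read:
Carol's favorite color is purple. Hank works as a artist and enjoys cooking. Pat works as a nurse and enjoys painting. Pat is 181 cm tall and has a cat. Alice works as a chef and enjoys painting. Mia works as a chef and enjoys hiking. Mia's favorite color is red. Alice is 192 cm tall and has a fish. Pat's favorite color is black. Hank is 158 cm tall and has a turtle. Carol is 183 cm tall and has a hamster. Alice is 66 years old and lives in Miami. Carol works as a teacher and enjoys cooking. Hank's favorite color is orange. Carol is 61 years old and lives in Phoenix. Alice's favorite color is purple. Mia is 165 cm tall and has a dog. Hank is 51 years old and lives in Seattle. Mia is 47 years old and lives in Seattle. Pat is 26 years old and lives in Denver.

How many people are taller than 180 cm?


Taller than 180: 3

3


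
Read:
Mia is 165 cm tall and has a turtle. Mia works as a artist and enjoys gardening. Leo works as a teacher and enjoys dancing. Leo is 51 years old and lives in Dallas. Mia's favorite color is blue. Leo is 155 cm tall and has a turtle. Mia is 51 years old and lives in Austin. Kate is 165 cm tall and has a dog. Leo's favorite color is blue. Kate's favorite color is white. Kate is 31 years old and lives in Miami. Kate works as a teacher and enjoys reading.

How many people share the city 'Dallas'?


Count: 1

1


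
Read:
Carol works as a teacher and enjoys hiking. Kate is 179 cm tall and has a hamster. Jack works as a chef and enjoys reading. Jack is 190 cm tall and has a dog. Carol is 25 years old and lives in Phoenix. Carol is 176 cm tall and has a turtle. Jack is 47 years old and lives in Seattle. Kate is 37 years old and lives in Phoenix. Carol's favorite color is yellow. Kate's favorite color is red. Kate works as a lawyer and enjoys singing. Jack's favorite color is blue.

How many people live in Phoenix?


Count in Phoenix: 2

2


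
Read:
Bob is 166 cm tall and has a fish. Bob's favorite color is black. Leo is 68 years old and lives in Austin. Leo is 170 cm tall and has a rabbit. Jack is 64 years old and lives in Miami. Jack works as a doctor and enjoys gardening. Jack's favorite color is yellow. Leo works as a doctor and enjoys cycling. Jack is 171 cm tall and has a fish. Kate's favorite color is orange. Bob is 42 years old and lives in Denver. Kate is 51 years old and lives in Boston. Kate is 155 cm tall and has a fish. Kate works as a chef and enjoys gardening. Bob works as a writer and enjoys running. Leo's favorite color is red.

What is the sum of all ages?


64+51+68+42 = 225

225


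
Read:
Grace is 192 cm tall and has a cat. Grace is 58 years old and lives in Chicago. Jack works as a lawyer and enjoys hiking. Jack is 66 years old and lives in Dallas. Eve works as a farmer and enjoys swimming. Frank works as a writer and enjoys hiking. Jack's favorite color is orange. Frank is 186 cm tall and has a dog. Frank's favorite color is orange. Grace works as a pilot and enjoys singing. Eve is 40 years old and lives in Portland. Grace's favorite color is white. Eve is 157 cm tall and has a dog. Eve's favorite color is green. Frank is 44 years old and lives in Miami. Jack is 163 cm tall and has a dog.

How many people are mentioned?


People: Jack, Frank, Grace, Eve. Count = 4

4


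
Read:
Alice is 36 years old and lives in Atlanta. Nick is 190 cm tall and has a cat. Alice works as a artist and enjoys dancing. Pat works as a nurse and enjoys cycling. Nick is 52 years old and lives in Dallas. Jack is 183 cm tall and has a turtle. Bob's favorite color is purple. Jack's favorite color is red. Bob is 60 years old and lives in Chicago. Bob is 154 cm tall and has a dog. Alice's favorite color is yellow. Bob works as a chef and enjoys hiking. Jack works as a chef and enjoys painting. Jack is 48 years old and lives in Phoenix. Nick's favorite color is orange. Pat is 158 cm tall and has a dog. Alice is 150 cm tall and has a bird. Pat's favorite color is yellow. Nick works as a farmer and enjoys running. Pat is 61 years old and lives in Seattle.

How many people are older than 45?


Filter: 4

4


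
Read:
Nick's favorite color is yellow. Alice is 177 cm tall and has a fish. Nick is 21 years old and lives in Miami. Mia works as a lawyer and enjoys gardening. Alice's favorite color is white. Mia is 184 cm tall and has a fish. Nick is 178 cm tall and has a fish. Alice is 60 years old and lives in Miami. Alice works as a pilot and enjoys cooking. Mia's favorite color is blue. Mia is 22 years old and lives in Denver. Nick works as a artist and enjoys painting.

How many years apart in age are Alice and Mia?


60 vs 22, diff = 38

38


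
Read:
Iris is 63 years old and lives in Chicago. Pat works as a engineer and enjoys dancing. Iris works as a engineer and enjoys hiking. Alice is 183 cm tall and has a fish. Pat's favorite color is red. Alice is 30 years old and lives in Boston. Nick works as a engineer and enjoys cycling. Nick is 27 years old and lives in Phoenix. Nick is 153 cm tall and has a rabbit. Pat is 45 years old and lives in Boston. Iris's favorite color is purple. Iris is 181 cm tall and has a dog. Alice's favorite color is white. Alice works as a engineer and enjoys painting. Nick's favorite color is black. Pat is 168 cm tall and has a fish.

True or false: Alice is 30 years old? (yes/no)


Alice is actually 30. yes

yes


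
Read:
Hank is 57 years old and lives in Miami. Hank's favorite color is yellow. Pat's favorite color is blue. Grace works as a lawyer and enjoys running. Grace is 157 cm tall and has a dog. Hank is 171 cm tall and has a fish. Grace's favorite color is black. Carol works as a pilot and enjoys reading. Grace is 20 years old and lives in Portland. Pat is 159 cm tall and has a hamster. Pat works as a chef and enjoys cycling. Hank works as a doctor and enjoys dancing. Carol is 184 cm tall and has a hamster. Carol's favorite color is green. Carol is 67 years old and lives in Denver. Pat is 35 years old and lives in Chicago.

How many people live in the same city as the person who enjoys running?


Person with hobby running is Grace, city Portland. Count = 1

1


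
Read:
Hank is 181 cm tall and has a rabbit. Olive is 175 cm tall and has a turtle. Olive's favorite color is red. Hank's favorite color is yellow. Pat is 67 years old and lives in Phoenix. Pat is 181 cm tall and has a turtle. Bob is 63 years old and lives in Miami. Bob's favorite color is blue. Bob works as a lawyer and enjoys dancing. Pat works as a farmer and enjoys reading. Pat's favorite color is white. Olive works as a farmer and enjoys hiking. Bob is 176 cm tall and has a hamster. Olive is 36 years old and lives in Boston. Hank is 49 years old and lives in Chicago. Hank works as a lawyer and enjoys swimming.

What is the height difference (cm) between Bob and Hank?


|176 - 181| = 5

5


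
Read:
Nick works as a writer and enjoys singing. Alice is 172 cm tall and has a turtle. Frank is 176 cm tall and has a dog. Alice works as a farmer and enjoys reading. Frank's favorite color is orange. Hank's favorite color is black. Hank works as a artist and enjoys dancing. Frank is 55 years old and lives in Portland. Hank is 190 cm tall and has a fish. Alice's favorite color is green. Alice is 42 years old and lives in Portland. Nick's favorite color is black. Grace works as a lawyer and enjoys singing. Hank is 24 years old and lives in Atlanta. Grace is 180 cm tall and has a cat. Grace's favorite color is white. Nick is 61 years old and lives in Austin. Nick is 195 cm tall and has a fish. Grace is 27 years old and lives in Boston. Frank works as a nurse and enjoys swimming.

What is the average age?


Sum=209, n=5, avg=41.8

41.8


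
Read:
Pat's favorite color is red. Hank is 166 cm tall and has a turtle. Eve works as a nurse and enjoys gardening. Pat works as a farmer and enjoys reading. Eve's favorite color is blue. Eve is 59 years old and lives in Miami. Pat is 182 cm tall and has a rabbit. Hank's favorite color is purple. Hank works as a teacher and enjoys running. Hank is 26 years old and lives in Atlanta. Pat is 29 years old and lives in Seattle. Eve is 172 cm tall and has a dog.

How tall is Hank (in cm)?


Hank is 166 cm tall

166


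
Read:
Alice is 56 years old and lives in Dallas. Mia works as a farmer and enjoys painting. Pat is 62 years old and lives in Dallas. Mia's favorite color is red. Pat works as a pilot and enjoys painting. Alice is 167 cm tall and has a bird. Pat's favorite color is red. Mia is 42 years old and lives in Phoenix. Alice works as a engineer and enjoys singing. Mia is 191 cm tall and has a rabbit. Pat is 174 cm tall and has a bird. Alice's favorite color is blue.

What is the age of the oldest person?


Oldest: Pat at 62

62


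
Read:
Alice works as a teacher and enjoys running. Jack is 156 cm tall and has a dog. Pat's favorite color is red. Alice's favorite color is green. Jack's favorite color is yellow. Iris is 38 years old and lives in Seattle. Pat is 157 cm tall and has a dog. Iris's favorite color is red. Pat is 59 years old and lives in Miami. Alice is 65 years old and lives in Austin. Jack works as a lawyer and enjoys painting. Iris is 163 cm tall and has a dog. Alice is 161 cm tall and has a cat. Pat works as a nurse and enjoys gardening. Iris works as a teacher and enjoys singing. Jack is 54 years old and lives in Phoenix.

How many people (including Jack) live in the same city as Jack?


Jack lives in Phoenix. Count = 1

1


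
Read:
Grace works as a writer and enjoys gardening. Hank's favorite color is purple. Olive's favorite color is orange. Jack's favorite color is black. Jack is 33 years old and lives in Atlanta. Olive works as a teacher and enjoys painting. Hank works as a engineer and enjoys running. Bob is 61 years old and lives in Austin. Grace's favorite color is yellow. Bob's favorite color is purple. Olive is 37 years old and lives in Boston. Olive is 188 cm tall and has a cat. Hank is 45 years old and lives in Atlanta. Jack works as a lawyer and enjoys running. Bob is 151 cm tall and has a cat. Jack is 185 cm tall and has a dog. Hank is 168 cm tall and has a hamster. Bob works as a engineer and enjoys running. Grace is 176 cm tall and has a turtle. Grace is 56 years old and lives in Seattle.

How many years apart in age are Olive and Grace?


37 vs 56, diff = 19

19


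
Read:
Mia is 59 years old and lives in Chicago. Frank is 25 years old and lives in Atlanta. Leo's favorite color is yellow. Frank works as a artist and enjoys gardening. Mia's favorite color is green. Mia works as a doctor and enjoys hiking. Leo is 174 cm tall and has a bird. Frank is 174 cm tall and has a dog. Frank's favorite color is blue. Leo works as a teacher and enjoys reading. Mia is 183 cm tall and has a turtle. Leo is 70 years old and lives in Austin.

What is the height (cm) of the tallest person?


Tallest: Mia at 183 cm

183


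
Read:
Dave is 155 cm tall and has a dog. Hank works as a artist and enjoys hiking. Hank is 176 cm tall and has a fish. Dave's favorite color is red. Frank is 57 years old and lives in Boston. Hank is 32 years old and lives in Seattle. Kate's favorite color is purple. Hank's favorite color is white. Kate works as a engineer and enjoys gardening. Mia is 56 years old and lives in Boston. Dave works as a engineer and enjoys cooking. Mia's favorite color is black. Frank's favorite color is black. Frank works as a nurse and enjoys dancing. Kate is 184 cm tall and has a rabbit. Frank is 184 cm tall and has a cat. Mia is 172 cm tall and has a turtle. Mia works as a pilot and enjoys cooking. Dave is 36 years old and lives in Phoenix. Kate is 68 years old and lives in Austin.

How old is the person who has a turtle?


Person with turtle is Mia, age 56

56


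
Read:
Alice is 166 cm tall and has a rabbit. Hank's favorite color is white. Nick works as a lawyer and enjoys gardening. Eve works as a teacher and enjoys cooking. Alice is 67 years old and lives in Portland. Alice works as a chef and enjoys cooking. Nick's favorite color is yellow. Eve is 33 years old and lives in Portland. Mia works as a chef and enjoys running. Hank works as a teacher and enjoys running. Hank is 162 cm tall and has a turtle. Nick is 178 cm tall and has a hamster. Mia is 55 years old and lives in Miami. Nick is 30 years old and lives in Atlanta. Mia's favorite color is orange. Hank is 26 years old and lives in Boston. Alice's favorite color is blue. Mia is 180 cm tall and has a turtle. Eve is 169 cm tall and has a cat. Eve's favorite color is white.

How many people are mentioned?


People: Alice, Mia, Eve, Nick, Hank. Count = 5

5


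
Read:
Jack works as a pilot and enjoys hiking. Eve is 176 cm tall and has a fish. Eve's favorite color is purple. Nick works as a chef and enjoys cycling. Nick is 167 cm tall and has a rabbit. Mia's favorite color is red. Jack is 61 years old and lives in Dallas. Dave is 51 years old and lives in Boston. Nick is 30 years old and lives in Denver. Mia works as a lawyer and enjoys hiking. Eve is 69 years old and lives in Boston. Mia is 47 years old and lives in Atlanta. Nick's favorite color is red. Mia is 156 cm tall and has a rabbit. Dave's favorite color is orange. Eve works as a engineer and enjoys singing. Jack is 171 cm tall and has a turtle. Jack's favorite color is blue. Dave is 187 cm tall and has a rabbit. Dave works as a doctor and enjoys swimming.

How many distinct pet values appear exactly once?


Unique pet values: 2

2


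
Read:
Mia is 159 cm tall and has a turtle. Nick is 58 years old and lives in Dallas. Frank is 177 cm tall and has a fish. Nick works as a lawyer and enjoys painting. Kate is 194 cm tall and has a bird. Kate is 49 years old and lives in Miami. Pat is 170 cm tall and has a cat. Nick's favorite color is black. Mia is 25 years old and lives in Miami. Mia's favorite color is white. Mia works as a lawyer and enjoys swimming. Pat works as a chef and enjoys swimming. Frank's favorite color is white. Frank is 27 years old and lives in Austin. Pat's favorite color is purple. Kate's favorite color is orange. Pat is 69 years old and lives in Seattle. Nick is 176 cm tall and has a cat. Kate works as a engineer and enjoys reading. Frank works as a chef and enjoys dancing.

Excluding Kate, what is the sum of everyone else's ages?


Sum (excluding Kate): 179

179


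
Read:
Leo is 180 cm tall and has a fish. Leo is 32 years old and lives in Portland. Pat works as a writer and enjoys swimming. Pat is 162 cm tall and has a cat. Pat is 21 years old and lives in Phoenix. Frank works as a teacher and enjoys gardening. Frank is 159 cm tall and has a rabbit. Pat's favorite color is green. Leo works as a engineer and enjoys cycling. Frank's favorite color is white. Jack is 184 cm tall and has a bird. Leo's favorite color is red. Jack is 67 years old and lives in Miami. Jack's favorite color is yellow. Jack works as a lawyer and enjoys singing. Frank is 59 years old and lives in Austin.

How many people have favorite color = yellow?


Count: 1

1


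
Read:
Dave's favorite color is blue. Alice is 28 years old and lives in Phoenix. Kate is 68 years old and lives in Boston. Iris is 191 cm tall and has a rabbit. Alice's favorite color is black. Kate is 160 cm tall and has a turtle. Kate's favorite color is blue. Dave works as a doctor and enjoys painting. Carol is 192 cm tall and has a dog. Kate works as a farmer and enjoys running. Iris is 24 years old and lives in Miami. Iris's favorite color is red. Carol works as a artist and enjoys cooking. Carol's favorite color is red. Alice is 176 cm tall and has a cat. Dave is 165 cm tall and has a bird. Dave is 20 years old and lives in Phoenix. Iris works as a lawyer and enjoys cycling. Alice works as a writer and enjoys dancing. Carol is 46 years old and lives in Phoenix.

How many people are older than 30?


Filter: 2

2


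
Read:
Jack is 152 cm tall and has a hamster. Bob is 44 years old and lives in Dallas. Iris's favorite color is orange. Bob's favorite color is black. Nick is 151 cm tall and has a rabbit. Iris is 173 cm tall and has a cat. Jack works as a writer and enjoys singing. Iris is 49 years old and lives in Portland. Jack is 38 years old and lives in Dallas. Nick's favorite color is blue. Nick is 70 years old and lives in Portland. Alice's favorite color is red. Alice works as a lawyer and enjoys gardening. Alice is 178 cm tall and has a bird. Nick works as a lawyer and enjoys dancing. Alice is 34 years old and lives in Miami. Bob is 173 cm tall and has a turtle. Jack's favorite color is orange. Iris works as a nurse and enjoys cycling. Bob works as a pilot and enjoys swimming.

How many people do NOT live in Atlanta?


Not in Atlanta: 5

5


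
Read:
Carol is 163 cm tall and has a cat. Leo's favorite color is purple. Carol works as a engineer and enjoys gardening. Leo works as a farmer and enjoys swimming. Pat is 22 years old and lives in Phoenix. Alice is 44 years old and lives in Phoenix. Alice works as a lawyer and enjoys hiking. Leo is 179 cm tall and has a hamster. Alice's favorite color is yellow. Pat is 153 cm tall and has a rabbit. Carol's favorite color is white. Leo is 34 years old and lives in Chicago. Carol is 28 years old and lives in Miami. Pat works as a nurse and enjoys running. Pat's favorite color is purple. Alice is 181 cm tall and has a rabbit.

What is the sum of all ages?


28+34+22+44 = 128

128


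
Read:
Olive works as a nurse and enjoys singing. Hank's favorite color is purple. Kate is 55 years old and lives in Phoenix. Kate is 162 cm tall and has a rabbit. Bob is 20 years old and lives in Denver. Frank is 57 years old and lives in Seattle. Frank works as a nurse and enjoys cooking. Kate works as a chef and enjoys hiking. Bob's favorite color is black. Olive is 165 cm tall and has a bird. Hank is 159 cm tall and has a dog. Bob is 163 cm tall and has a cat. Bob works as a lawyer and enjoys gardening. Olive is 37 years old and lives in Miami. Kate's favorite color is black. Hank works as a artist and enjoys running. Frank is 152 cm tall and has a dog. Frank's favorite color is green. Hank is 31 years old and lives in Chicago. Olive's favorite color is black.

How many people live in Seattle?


Count in Seattle: 1

1
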